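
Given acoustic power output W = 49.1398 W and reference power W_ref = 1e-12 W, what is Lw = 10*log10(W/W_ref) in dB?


W / W_ref = 49.1398 / 1e-12 = 4.91398e+13
Lw = 10 * log10(4.91398e+13) = 136.91 dB


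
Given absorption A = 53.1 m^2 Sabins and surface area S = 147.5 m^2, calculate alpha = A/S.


Absorption coefficient = absorbed power / incident power
alpha = A / S = 53.1 / 147.5 = 0.36


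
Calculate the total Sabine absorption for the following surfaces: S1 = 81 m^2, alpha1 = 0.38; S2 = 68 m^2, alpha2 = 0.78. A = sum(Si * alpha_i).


81 * 0.38 = 30.78
68 * 0.78 = 53.04
A_total = 30.78 + 53.04 = 83.82 m^2


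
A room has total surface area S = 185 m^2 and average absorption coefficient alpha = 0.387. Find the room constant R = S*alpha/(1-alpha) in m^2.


R = 185 * 0.387 / (1 - 0.387) = 116.79 m^2


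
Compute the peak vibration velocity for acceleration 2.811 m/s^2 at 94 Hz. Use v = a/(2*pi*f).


omega = 2*pi*f = 2*pi*94 = 590.619 rad/s
v = a / omega = 2.811 / 590.619 = 0.0047594 m/s


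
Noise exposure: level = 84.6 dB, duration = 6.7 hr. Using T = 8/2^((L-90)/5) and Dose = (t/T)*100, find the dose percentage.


T_allowed = 8 / 2^((84.6 - 90)/5) = 16.9123 hr
Dose = 6.7 / 16.9123 * 100 = 39.616 %


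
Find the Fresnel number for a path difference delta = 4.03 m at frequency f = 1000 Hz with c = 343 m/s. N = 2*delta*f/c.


N = 2*delta*f/c = 2*delta/lambda, where lambda = c/f
lambda = 343 / 1000 = 0.343 m
N = 2 * 4.03 / 0.343 = 23.499


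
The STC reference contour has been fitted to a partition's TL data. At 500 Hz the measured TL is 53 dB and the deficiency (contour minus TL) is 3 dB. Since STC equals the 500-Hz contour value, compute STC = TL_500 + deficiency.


By ASTM E413, STC = value of the fitted reference contour at 500 Hz.
Contour value at 500 Hz = TL_500 + deficiency = 53 + 3 = 56
STC = 56


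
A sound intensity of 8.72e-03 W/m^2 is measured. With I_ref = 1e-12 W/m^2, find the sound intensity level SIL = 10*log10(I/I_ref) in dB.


I / I_ref = 8.72e-03 / 1e-12 = 8.72e+09
SIL = 10 * log10(8.72e+09) = 99.405 dB


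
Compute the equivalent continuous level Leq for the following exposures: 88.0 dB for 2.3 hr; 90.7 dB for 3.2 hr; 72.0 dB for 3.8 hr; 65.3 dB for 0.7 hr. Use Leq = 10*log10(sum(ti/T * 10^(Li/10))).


T_total = 2.3 + 3.2 + 3.8 + 0.7 = 10.0 hr
(2.3/10.0) * 10^(88.0/10) = 1.4512e+08
(3.2/10.0) * 10^(90.7/10) = 3.75967e+08
(3.8/10.0) * 10^(72.0/10) = 6.02259e+06
(0.7/10.0) * 10^(65.3/10) = 237191
Sum = 1.4512e+08 + 3.75967e+08 + 6.02259e+06 + 237191 = 5.27347e+08
Leq = 10*log10(5.27347e+08) = 87.221 dB


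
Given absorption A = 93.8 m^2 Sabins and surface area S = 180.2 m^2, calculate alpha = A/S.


Absorption coefficient = absorbed power / incident power
alpha = A / S = 93.8 / 180.2 = 0.52053


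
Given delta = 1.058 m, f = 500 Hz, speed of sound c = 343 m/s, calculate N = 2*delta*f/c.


N = 2*delta*f/c = 2*delta/lambda, where lambda = c/f
lambda = 343 / 500 = 0.686 m
N = 2 * 1.058 / 0.686 = 3.0845


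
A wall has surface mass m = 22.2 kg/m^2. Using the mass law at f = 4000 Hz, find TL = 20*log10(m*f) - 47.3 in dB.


m * f = 22.2 * 4000 = 88800
20*log10(88800) = 98.9683 dB
TL = 98.9683 - 47.3 = 51.668 dB


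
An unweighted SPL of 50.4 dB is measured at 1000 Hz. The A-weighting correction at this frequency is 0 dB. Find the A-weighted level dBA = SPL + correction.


A-weighting table: 1000 Hz -> 0 dB correction
SPL_A = SPL + correction = 50.4 + (0) = 50.4 dBA


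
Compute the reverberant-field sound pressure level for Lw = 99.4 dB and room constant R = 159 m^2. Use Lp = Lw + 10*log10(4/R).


4/R = 4/159 = 0.0251572
Lp = 99.4 + 10*log10(0.0251572) = 83.407 dB


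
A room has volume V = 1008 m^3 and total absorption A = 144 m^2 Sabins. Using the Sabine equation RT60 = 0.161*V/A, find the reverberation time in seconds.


RT60 = 0.161 * 1008 / 144 = 1.127 s


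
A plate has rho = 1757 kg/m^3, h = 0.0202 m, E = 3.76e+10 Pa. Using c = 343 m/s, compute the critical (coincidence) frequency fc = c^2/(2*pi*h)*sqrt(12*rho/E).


12*rho/E = 12*1757/3.76e+10 = 5.60745e-07
sqrt(12*rho/E) = sqrt(5.60745e-07) = 0.000748829
c^2/(2*pi*h) = 343^2/(2*pi*0.0202) = 926951
fc = 926951 * 0.000748829 = 694.13 Hz


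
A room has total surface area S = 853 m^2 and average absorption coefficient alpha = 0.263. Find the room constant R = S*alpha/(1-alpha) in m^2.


R = 853 * 0.263 / (1 - 0.263) = 304.39 m^2


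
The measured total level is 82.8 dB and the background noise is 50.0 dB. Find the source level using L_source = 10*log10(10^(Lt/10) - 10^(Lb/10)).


10^(82.8/10) = 1.90546e+08
10^(50.0/10) = 100000
Difference = 1.90546e+08 - 100000 = 1.90446e+08
L_source = 10*log10(1.90446e+08) = 82.798 dB


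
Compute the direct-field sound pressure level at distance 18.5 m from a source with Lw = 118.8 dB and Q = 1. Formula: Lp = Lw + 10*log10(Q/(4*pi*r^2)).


4*pi*r^2 = 4*pi*18.5^2 = 4300.84 m^2
Q / (4*pi*r^2) = 1 / 4300.84 = 0.000232513
Lp = 118.8 + 10*log10(0.000232513) = 82.464 dB


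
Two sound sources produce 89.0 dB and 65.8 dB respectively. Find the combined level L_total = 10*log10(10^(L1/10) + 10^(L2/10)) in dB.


10^(89.0/10) = 7.94328e+08
10^(65.8/10) = 3.80189e+06
Sum = 7.94328e+08 + 3.80189e+06 = 7.9813e+08
L_total = 10*log10(7.9813e+08) = 89.021 dB


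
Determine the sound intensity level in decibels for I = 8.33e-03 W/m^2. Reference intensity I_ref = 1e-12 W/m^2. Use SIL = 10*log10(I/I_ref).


I / I_ref = 8.33e-03 / 1e-12 = 8.33e+09
SIL = 10 * log10(8.33e+09) = 99.206 dB


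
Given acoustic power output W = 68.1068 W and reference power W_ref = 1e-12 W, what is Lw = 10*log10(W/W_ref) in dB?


W / W_ref = 68.1068 / 1e-12 = 6.81068e+13
Lw = 10 * log10(6.81068e+13) = 138.33 dB


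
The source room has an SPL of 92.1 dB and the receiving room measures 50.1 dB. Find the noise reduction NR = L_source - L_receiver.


NR = L_source - L_receiver (difference between source and receiving room levels)
NR = 92.1 - 50.1 = 42 dB


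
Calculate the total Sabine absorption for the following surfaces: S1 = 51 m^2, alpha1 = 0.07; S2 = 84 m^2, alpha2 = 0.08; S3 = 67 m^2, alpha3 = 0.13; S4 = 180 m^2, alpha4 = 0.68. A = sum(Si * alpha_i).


51 * 0.07 = 3.57
84 * 0.08 = 6.72
67 * 0.13 = 8.71
180 * 0.68 = 122.4
A_total = 3.57 + 6.72 + 8.71 + 122.4 = 141.4 m^2


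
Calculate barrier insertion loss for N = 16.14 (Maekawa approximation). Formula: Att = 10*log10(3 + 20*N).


3 + 20*N = 3 + 20*16.14 = 325.8
Att = 10*log10(325.8) = 25.13 dB


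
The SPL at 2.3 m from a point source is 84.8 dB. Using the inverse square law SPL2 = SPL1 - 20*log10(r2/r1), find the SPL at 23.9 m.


r2/r1 = 23.9/2.3 = 10.3913
Correction = 20*log10(10.3913) = 20.3334 dB
SPL2 = 84.8 - 20.3334 = 64.467 dB


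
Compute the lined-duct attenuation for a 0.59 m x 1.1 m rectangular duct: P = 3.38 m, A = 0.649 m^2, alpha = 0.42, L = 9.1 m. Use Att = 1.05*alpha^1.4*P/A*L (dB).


alpha^1.4 = 0.42^1.4 = 0.296858
Attenuation rate = 1.05 * alpha^1.4 * P / A
= 1.05 * 0.296858 * 3.38 / 0.649 = 1.62334 dB/m
Total Att = 1.62334 * 9.1 = 14.772 dB


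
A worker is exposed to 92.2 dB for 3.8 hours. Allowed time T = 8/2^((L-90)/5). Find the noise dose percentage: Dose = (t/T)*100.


T_allowed = 8 / 2^((92.2 - 90)/5) = 5.89708 hr
Dose = 3.8 / 5.89708 * 100 = 64.439 %


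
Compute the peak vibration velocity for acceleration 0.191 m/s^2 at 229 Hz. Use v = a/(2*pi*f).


omega = 2*pi*f = 2*pi*229 = 1438.85 rad/s
v = a / omega = 0.191 / 1438.85 = 0.00013274 m/s


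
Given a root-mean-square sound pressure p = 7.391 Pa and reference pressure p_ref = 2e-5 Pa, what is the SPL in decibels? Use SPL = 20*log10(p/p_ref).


p / p_ref = 7.391 / 2e-5 = 369550
SPL = 20 * log10(369550) = 111.35 dB


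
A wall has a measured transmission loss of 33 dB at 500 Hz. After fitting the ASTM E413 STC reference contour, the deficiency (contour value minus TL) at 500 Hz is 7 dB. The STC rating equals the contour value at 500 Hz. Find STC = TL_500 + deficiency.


By ASTM E413, STC = value of the fitted reference contour at 500 Hz.
Contour value at 500 Hz = TL_500 + deficiency = 33 + 7 = 40
STC = 40


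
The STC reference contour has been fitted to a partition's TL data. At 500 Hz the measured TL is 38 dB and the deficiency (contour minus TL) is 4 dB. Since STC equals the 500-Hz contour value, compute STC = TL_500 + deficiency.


By ASTM E413, STC = value of the fitted reference contour at 500 Hz.
Contour value at 500 Hz = TL_500 + deficiency = 38 + 4 = 42
STC = 42


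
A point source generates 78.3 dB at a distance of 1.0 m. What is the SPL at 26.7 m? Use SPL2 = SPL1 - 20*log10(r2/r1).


r2/r1 = 26.7/1.0 = 26.7
Correction = 20*log10(26.7) = 28.5302 dB
SPL2 = 78.3 - 28.5302 = 49.77 dB


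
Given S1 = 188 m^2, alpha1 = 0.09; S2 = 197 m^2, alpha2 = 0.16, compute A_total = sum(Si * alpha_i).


188 * 0.09 = 16.92
197 * 0.16 = 31.52
A_total = 16.92 + 31.52 = 48.44 m^2


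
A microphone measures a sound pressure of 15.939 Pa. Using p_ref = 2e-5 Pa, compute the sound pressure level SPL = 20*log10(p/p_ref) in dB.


p / p_ref = 15.939 / 2e-5 = 796950
SPL = 20 * log10(796950) = 118.03 dB


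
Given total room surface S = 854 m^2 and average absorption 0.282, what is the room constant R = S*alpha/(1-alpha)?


R = 854 * 0.282 / (1 - 0.282) = 335.42 m^2


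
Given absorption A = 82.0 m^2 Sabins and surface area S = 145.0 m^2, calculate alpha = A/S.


Absorption coefficient = absorbed power / incident power
alpha = A / S = 82.0 / 145.0 = 0.56552


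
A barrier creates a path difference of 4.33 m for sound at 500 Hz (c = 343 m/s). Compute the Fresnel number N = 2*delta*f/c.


N = 2*delta*f/c = 2*delta/lambda, where lambda = c/f
lambda = 343 / 500 = 0.686 m
N = 2 * 4.33 / 0.686 = 12.624


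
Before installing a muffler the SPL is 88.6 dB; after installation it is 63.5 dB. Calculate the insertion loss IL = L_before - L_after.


Insertion loss = SPL without muffler - SPL with muffler
IL = 88.6 - 63.5 = 25.1 dB


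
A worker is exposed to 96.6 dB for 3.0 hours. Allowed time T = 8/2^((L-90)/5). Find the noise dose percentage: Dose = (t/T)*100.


T_allowed = 8 / 2^((96.6 - 90)/5) = 3.20428 hr
Dose = 3.0 / 3.20428 * 100 = 93.625 %


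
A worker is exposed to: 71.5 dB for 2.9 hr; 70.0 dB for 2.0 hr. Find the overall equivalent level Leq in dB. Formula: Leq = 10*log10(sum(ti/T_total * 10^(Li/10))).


T_total = 2.9 + 2.0 = 4.9 hr
(2.9/4.9) * 10^(71.5/10) = 8.35992e+06
(2.0/4.9) * 10^(70.0/10) = 4.08163e+06
Sum = 8.35992e+06 + 4.08163e+06 = 1.24416e+07
Leq = 10*log10(1.24416e+07) = 70.949 dB


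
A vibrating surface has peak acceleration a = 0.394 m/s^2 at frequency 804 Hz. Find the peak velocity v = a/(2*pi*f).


omega = 2*pi*f = 2*pi*804 = 5051.68 rad/s
v = a / omega = 0.394 / 5051.68 = 7.7994e-05 m/s


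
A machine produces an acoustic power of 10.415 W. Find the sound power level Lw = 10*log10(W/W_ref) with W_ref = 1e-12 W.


W / W_ref = 10.415 / 1e-12 = 1.0415e+13
Lw = 10 * log10(1.0415e+13) = 130.18 dB


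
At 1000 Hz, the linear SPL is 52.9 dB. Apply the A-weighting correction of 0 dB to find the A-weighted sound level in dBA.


A-weighting table: 1000 Hz -> 0 dB correction
SPL_A = SPL + correction = 52.9 + (0) = 52.9 dBA


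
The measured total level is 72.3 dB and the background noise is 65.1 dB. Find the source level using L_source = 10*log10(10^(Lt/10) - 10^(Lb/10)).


10^(72.3/10) = 1.69824e+07
10^(65.1/10) = 3.23594e+06
Difference = 1.69824e+07 - 3.23594e+06 = 1.37465e+07
L_source = 10*log10(1.37465e+07) = 71.382 dB


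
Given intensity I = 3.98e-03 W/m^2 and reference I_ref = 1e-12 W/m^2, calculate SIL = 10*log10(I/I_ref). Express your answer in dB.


I / I_ref = 3.98e-03 / 1e-12 = 3.98e+09
SIL = 10 * log10(3.98e+09) = 95.999 dB


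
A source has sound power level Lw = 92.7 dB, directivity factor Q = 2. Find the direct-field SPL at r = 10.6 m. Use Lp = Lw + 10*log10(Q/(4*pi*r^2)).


4*pi*r^2 = 4*pi*10.6^2 = 1411.96 m^2
Q / (4*pi*r^2) = 2 / 1411.96 = 0.00141647
Lp = 92.7 + 10*log10(0.00141647) = 64.212 dB


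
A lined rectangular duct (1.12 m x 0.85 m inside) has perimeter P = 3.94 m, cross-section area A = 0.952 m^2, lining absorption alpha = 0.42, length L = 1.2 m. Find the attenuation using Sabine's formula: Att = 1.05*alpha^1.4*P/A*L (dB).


alpha^1.4 = 0.42^1.4 = 0.296858
Attenuation rate = 1.05 * alpha^1.4 * P / A
= 1.05 * 0.296858 * 3.94 / 0.952 = 1.29002 dB/m
Total Att = 1.29002 * 1.2 = 1.548 dB


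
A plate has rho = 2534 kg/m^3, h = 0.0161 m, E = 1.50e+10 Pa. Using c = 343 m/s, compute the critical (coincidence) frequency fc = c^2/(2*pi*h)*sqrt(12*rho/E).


12*rho/E = 12*2534/1.50e+10 = 2.0272e-06
sqrt(12*rho/E) = sqrt(2.0272e-06) = 0.0014238
c^2/(2*pi*h) = 343^2/(2*pi*0.0161) = 1.16301e+06
fc = 1.16301e+06 * 0.0014238 = 1655.9 Hz


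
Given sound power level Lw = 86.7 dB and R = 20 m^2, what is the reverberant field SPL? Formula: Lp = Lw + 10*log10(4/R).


4/R = 4/20 = 0.2
Lp = 86.7 + 10*log10(0.2) = 79.71 dB


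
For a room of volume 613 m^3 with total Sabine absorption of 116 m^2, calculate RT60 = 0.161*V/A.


RT60 = 0.161 * 613 / 116 = 0.8508 s


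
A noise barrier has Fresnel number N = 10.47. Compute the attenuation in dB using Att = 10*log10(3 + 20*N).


3 + 20*N = 3 + 20*10.47 = 212.4
Att = 10*log10(212.4) = 23.272 dB


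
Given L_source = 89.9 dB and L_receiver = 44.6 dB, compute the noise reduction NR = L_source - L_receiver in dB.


NR = L_source - L_receiver (difference between source and receiving room levels)
NR = 89.9 - 44.6 = 45.3 dB


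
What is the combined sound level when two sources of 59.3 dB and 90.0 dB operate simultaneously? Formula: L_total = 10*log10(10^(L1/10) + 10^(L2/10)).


10^(59.3/10) = 851138
10^(90.0/10) = 1e+09
Sum = 851138 + 1e+09 = 1.00085e+09
L_total = 10*log10(1.00085e+09) = 90.004 dB


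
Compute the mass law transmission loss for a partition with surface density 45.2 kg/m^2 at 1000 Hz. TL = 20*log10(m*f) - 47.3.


m * f = 45.2 * 1000 = 45200
20*log10(45200) = 93.1028 dB
TL = 93.1028 - 47.3 = 45.803 dB


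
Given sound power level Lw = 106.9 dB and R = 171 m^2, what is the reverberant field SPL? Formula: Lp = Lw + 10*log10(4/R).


4/R = 4/171 = 0.0233918
Lp = 106.9 + 10*log10(0.0233918) = 90.591 dB


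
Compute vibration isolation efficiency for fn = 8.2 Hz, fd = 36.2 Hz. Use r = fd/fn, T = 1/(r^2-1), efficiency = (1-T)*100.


r = 36.2 / 8.2 = 4.41463
r^2 - 1 = 4.41463^2 - 1 = 18.489
T = 1/18.489 = 0.0540862
Efficiency = (1 - 0.0540862)*100 = 94.591 %


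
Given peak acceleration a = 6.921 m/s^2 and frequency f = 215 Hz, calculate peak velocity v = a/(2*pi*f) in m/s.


omega = 2*pi*f = 2*pi*215 = 1350.88 rad/s
v = a / omega = 6.921 / 1350.88 = 0.0051233 m/s


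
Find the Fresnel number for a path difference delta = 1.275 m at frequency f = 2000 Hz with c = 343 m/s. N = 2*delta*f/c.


N = 2*delta*f/c = 2*delta/lambda, where lambda = c/f
lambda = 343 / 2000 = 0.1715 m
N = 2 * 1.275 / 0.1715 = 14.869


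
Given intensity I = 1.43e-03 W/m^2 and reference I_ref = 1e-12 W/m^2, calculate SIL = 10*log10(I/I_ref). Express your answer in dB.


I / I_ref = 1.43e-03 / 1e-12 = 1.43e+09
SIL = 10 * log10(1.43e+09) = 91.553 dB


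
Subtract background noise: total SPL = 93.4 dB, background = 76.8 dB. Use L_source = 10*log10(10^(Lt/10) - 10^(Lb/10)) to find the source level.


10^(93.4/10) = 2.18776e+09
10^(76.8/10) = 4.7863e+07
Difference = 2.18776e+09 - 4.7863e+07 = 2.1399e+09
L_source = 10*log10(2.1399e+09) = 93.304 dB


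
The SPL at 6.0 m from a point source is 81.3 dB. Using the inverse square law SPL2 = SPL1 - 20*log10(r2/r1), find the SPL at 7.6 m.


r2/r1 = 7.6/6.0 = 1.26667
Correction = 20*log10(1.26667) = 2.05327 dB
SPL2 = 81.3 - 2.05327 = 79.247 dB


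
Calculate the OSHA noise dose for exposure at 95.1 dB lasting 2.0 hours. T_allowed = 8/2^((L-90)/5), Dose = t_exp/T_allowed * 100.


T_allowed = 8 / 2^((95.1 - 90)/5) = 3.94493 hr
Dose = 2.0 / 3.94493 * 100 = 50.698 %


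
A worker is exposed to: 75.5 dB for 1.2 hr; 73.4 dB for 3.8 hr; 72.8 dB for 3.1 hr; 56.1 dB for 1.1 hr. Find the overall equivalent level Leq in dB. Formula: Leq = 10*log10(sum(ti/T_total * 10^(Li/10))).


T_total = 1.2 + 3.8 + 3.1 + 1.1 = 9.2 hr
(1.2/9.2) * 10^(75.5/10) = 4.628e+06
(3.8/9.2) * 10^(73.4/10) = 9.03641e+06
(3.1/9.2) * 10^(72.8/10) = 6.42057e+06
(1.1/9.2) * 10^(56.1/10) = 48708.5
Sum = 4.628e+06 + 9.03641e+06 + 6.42057e+06 + 48708.5 = 2.01337e+07
Leq = 10*log10(2.01337e+07) = 73.039 dB


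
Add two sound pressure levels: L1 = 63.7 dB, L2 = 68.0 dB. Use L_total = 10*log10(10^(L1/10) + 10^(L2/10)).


10^(63.7/10) = 2.34423e+06
10^(68.0/10) = 6.30957e+06
Sum = 2.34423e+06 + 6.30957e+06 = 8.6538e+06
L_total = 10*log10(8.6538e+06) = 69.372 dB


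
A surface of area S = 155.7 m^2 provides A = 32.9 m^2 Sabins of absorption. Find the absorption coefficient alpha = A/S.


Absorption coefficient = absorbed power / incident power
alpha = A / S = 32.9 / 155.7 = 0.2113


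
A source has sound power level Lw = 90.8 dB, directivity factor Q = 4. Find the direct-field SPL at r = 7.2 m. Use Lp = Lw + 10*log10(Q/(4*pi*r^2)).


4*pi*r^2 = 4*pi*7.2^2 = 651.441 m^2
Q / (4*pi*r^2) = 4 / 651.441 = 0.00614023
Lp = 90.8 + 10*log10(0.00614023) = 68.682 dB


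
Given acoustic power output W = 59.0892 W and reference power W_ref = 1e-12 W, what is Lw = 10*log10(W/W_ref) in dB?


W / W_ref = 59.0892 / 1e-12 = 5.90892e+13
Lw = 10 * log10(5.90892e+13) = 137.72 dB


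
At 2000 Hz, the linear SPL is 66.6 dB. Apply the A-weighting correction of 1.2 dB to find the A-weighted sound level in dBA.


A-weighting table: 2000 Hz -> 1.2 dB correction
SPL_A = SPL + correction = 66.6 + (1.2) = 67.8 dBA


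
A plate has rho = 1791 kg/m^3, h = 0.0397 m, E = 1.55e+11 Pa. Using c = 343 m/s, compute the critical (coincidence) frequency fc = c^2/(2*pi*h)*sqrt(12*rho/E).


12*rho/E = 12*1791/1.55e+11 = 1.38658e-07
sqrt(12*rho/E) = sqrt(1.38658e-07) = 0.000372368
c^2/(2*pi*h) = 343^2/(2*pi*0.0397) = 471648
fc = 471648 * 0.000372368 = 175.63 Hz


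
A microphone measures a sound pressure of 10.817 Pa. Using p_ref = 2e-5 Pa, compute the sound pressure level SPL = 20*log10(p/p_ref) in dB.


p / p_ref = 10.817 / 2e-5 = 540850
SPL = 20 * log10(540850) = 114.66 dB


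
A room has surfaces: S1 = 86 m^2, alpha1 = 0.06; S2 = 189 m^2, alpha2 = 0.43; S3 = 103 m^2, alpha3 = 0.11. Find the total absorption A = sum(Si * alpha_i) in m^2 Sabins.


86 * 0.06 = 5.16
189 * 0.43 = 81.27
103 * 0.11 = 11.33
A_total = 5.16 + 81.27 + 11.33 = 97.76 m^2


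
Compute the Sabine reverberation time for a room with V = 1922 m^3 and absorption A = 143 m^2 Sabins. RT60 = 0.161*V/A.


RT60 = 0.161 * 1922 / 143 = 2.1639 s


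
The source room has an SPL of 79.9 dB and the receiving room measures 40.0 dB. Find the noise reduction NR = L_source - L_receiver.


NR = L_source - L_receiver (difference between source and receiving room levels)
NR = 79.9 - 40.0 = 39.9 dB


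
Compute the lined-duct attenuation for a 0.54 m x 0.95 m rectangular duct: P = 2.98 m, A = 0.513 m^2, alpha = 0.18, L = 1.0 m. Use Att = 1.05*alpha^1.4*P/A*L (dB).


alpha^1.4 = 0.18^1.4 = 0.0906529
Attenuation rate = 1.05 * alpha^1.4 * P / A
= 1.05 * 0.0906529 * 2.98 / 0.513 = 0.55293 dB/m
Total Att = 0.55293 * 1.0 = 0.55293 dB


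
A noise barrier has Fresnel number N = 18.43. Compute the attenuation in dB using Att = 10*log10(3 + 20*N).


3 + 20*N = 3 + 20*18.43 = 371.6
Att = 10*log10(371.6) = 25.701 dB


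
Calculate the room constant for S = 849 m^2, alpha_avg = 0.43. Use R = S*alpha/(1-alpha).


R = 849 * 0.43 / (1 - 0.43) = 640.47 m^2


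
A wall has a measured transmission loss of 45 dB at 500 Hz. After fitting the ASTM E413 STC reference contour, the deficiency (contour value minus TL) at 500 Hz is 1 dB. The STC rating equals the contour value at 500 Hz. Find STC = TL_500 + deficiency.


By ASTM E413, STC = value of the fitted reference contour at 500 Hz.
Contour value at 500 Hz = TL_500 + deficiency = 45 + 1 = 46
STC = 46


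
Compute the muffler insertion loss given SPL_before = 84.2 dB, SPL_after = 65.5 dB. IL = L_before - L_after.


Insertion loss = SPL without muffler - SPL with muffler
IL = 84.2 - 65.5 = 18.7 dB


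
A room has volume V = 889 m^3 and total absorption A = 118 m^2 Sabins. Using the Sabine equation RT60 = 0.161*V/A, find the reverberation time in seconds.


RT60 = 0.161 * 889 / 118 = 1.213 s


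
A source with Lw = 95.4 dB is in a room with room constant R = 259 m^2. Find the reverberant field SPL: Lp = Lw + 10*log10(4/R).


4/R = 4/259 = 0.015444
Lp = 95.4 + 10*log10(0.015444) = 77.288 dB


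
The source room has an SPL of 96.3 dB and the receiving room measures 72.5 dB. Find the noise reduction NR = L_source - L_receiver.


NR = L_source - L_receiver (difference between source and receiving room levels)
NR = 96.3 - 72.5 = 23.8 dB


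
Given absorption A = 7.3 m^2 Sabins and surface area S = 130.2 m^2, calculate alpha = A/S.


Absorption coefficient = absorbed power / incident power
alpha = A / S = 7.3 / 130.2 = 0.056068


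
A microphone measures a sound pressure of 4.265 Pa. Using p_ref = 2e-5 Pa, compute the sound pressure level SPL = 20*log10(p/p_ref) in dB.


p / p_ref = 4.265 / 2e-5 = 213250
SPL = 20 * log10(213250) = 106.58 dB


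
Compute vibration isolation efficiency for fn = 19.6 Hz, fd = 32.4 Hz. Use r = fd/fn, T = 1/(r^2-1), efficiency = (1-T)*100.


r = 32.4 / 19.6 = 1.65306
r^2 - 1 = 1.65306^2 - 1 = 1.73261
T = 1/1.73261 = 0.577164
Efficiency = (1 - 0.577164)*100 = 42.284 %


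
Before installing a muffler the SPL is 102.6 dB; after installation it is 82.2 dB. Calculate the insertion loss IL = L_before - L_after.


Insertion loss = SPL without muffler - SPL with muffler
IL = 102.6 - 82.2 = 20.4 dB


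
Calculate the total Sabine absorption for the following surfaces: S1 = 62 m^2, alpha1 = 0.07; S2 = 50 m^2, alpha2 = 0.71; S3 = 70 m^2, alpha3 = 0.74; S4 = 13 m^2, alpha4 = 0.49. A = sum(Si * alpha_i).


62 * 0.07 = 4.34
50 * 0.71 = 35.5
70 * 0.74 = 51.8
13 * 0.49 = 6.37
A_total = 4.34 + 35.5 + 51.8 + 6.37 = 98.01 m^2


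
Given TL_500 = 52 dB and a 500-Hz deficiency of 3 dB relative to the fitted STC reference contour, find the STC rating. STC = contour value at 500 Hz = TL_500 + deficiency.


By ASTM E413, STC = value of the fitted reference contour at 500 Hz.
Contour value at 500 Hz = TL_500 + deficiency = 52 + 3 = 55
STC = 55


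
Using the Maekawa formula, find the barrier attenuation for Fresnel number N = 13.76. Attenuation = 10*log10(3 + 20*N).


3 + 20*N = 3 + 20*13.76 = 278.2
Att = 10*log10(278.2) = 24.444 dB


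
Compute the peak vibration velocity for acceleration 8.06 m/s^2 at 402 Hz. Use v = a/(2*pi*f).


omega = 2*pi*f = 2*pi*402 = 2525.84 rad/s
v = a / omega = 8.06 / 2525.84 = 0.003191 m/s


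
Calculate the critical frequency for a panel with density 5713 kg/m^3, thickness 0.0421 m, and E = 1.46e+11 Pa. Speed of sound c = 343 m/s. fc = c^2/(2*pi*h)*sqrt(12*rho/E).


12*rho/E = 12*5713/1.46e+11 = 4.69562e-07
sqrt(12*rho/E) = sqrt(4.69562e-07) = 0.000685246
c^2/(2*pi*h) = 343^2/(2*pi*0.0421) = 444761
fc = 444761 * 0.000685246 = 304.77 Hz


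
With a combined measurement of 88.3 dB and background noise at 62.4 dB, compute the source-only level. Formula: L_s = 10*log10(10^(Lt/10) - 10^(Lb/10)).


10^(88.3/10) = 6.76083e+08
10^(62.4/10) = 1.7378e+06
Difference = 6.76083e+08 - 1.7378e+06 = 6.74345e+08
L_source = 10*log10(6.74345e+08) = 88.289 dB


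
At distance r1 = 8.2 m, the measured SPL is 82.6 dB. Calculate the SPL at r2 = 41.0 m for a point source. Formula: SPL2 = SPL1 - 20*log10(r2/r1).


r2/r1 = 41.0/8.2 = 5
Correction = 20*log10(5) = 13.9794 dB
SPL2 = 82.6 - 13.9794 = 68.621 dB


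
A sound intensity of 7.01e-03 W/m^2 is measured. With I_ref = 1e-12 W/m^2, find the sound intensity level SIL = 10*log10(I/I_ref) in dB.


I / I_ref = 7.01e-03 / 1e-12 = 7.01e+09
SIL = 10 * log10(7.01e+09) = 98.457 dB


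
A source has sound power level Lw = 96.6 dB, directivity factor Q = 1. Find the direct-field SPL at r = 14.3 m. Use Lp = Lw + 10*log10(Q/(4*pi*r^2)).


4*pi*r^2 = 4*pi*14.3^2 = 2569.7 m^2
Q / (4*pi*r^2) = 1 / 2569.7 = 0.00038915
Lp = 96.6 + 10*log10(0.00038915) = 62.501 dB


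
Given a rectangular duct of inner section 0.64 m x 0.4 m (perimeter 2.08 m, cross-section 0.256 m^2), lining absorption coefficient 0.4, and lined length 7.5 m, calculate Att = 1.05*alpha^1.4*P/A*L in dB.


alpha^1.4 = 0.4^1.4 = 0.277258
Attenuation rate = 1.05 * alpha^1.4 * P / A
= 1.05 * 0.277258 * 2.08 / 0.256 = 2.36536 dB/m
Total Att = 2.36536 * 7.5 = 17.74 dB


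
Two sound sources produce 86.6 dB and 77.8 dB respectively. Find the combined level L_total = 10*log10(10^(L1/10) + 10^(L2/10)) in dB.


10^(86.6/10) = 4.57088e+08
10^(77.8/10) = 6.0256e+07
Sum = 4.57088e+08 + 6.0256e+07 = 5.17344e+08
L_total = 10*log10(5.17344e+08) = 87.138 dB


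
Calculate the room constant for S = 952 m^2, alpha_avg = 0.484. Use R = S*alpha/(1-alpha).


R = 952 * 0.484 / (1 - 0.484) = 892.96 m^2


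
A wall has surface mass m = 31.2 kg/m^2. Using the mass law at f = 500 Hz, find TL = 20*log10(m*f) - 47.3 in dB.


m * f = 31.2 * 500 = 15600
20*log10(15600) = 83.8625 dB
TL = 83.8625 - 47.3 = 36.562 dB


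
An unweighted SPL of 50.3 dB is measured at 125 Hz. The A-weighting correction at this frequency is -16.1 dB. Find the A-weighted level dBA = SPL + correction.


A-weighting table: 125 Hz -> -16.1 dB correction
SPL_A = SPL + correction = 50.3 + (-16.1) = 34.2 dBA


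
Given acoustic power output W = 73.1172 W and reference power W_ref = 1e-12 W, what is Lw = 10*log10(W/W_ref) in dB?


W / W_ref = 73.1172 / 1e-12 = 7.31172e+13
Lw = 10 * log10(7.31172e+13) = 138.64 dB


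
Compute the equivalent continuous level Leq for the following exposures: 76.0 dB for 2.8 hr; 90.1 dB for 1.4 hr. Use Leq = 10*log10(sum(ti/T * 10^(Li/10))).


T_total = 2.8 + 1.4 = 4.2 hr
(2.8/4.2) * 10^(76.0/10) = 2.65405e+07
(1.4/4.2) * 10^(90.1/10) = 3.41098e+08
Sum = 2.65405e+07 + 3.41098e+08 = 3.67638e+08
Leq = 10*log10(3.67638e+08) = 85.654 dB


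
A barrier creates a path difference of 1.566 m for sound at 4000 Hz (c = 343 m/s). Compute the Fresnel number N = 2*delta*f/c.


N = 2*delta*f/c = 2*delta/lambda, where lambda = c/f
lambda = 343 / 4000 = 0.08575 m
N = 2 * 1.566 / 0.08575 = 36.525


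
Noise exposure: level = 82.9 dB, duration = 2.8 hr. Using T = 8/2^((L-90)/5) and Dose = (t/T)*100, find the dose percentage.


T_allowed = 8 / 2^((82.9 - 90)/5) = 21.4068 hr
Dose = 2.8 / 21.4068 * 100 = 13.08 %


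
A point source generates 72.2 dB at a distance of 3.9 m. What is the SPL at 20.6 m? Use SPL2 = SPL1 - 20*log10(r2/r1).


r2/r1 = 20.6/3.9 = 5.28205
Correction = 20*log10(5.28205) = 14.4561 dB
SPL2 = 72.2 - 14.4561 = 57.744 dB


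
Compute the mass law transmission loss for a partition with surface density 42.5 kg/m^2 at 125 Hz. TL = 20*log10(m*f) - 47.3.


m * f = 42.5 * 125 = 5312.5
20*log10(5312.5) = 74.506 dB
TL = 74.506 - 47.3 = 27.206 dB


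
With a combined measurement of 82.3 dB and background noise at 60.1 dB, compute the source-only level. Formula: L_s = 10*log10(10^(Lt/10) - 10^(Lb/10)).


10^(82.3/10) = 1.69824e+08
10^(60.1/10) = 1.02329e+06
Difference = 1.69824e+08 - 1.02329e+06 = 1.68801e+08
L_source = 10*log10(1.68801e+08) = 82.274 dB


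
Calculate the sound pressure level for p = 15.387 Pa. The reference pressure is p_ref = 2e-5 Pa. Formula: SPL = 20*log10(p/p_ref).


p / p_ref = 15.387 / 2e-5 = 769350
SPL = 20 * log10(769350) = 117.72 dB


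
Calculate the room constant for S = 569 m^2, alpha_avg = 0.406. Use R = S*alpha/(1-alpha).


R = 569 * 0.406 / (1 - 0.406) = 388.91 m^2


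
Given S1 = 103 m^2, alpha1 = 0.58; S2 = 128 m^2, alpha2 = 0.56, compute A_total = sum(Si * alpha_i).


103 * 0.58 = 59.74
128 * 0.56 = 71.68
A_total = 59.74 + 71.68 = 131.42 m^2


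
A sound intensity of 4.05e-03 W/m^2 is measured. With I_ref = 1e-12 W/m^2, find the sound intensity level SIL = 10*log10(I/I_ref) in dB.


I / I_ref = 4.05e-03 / 1e-12 = 4.05e+09
SIL = 10 * log10(4.05e+09) = 96.075 dB


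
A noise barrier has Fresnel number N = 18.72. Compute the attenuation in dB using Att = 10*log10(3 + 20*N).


3 + 20*N = 3 + 20*18.72 = 377.4
Att = 10*log10(377.4) = 25.768 dB


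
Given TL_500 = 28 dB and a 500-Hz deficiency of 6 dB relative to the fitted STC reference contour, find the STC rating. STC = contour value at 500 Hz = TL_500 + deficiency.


By ASTM E413, STC = value of the fitted reference contour at 500 Hz.
Contour value at 500 Hz = TL_500 + deficiency = 28 + 6 = 34
STC = 34


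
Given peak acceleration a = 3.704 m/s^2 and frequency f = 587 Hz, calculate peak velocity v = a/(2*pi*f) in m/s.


omega = 2*pi*f = 2*pi*587 = 3688.23 rad/s
v = a / omega = 3.704 / 3688.23 = 0.0010043 m/s


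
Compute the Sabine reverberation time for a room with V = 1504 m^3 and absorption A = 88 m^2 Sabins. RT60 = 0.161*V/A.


RT60 = 0.161 * 1504 / 88 = 2.7516 s


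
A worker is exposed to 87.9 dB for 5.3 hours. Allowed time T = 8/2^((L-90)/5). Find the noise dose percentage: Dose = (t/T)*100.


T_allowed = 8 / 2^((87.9 - 90)/5) = 10.7034 hr
Dose = 5.3 / 10.7034 * 100 = 49.517 %


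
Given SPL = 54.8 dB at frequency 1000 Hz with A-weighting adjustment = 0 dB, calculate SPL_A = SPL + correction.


A-weighting table: 1000 Hz -> 0 dB correction
SPL_A = SPL + correction = 54.8 + (0) = 54.8 dBA


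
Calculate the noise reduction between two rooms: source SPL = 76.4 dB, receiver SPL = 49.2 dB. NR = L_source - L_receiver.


NR = L_source - L_receiver (difference between source and receiving room levels)
NR = 76.4 - 49.2 = 27.2 dB


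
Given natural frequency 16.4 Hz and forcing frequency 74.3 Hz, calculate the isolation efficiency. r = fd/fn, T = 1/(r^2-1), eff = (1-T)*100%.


r = 74.3 / 16.4 = 4.53049
r^2 - 1 = 4.53049^2 - 1 = 19.5253
T = 1/19.5253 = 0.0512156
Efficiency = (1 - 0.0512156)*100 = 94.878 %


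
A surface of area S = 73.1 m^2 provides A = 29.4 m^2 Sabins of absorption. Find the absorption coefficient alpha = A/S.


Absorption coefficient = absorbed power / incident power
alpha = A / S = 29.4 / 73.1 = 0.40219


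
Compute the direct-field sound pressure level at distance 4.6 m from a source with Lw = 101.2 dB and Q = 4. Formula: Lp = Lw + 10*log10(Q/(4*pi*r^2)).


4*pi*r^2 = 4*pi*4.6^2 = 265.904 m^2
Q / (4*pi*r^2) = 4 / 265.904 = 0.015043
Lp = 101.2 + 10*log10(0.015043) = 82.973 dB


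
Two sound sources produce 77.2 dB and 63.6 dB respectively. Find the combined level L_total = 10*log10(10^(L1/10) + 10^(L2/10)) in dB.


10^(77.2/10) = 5.24807e+07
10^(63.6/10) = 2.29087e+06
Sum = 5.24807e+07 + 2.29087e+06 = 5.47716e+07
L_total = 10*log10(5.47716e+07) = 77.386 dB


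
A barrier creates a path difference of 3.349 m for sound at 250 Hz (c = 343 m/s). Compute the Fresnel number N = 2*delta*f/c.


N = 2*delta*f/c = 2*delta/lambda, where lambda = c/f
lambda = 343 / 250 = 1.372 m
N = 2 * 3.349 / 1.372 = 4.8819


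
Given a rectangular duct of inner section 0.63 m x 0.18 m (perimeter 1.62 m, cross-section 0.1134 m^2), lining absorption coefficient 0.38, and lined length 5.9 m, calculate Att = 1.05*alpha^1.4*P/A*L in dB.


alpha^1.4 = 0.38^1.4 = 0.258046
Attenuation rate = 1.05 * alpha^1.4 * P / A
= 1.05 * 0.258046 * 1.62 / 0.1134 = 3.87069 dB/m
Total Att = 3.87069 * 5.9 = 22.837 dB


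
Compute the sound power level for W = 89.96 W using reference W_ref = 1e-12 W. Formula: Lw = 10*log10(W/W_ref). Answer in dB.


W / W_ref = 89.96 / 1e-12 = 8.996e+13
Lw = 10 * log10(8.996e+13) = 139.54 dB


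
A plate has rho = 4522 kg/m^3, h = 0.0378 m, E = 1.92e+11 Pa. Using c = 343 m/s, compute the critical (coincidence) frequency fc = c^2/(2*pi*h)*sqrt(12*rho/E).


12*rho/E = 12*4522/1.92e+11 = 2.82625e-07
sqrt(12*rho/E) = sqrt(2.82625e-07) = 0.000531625
c^2/(2*pi*h) = 343^2/(2*pi*0.0378) = 495355
fc = 495355 * 0.000531625 = 263.34 Hz


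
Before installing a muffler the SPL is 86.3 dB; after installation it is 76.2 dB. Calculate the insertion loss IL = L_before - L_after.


Insertion loss = SPL without muffler - SPL with muffler
IL = 86.3 - 76.2 = 10.1 dB


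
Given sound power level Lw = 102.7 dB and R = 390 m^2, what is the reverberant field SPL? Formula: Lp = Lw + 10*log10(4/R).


4/R = 4/390 = 0.0102564
Lp = 102.7 + 10*log10(0.0102564) = 82.81 dB


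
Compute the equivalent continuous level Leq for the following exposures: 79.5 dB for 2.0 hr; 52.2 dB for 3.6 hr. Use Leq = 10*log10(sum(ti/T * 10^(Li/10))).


T_total = 2.0 + 3.6 = 5.6 hr
(2.0/5.6) * 10^(79.5/10) = 3.18304e+07
(3.6/5.6) * 10^(52.2/10) = 106688
Sum = 3.18304e+07 + 106688 = 3.19371e+07
Leq = 10*log10(3.19371e+07) = 75.043 dB


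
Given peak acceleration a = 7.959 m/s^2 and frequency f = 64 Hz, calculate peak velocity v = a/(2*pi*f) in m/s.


omega = 2*pi*f = 2*pi*64 = 402.124 rad/s
v = a / omega = 7.959 / 402.124 = 0.019792 m/s


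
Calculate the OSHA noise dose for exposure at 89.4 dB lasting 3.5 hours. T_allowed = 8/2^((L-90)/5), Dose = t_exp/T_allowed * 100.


T_allowed = 8 / 2^((89.4 - 90)/5) = 8.69388 hr
Dose = 3.5 / 8.69388 * 100 = 40.258 %


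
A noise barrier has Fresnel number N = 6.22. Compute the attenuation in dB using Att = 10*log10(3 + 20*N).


3 + 20*N = 3 + 20*6.22 = 127.4
Att = 10*log10(127.4) = 21.052 dB


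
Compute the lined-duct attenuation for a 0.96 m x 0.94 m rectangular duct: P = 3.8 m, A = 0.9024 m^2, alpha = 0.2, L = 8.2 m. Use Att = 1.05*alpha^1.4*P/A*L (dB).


alpha^1.4 = 0.2^1.4 = 0.105061
Attenuation rate = 1.05 * alpha^1.4 * P / A
= 1.05 * 0.105061 * 3.8 / 0.9024 = 0.464532 dB/m
Total Att = 0.464532 * 8.2 = 3.8092 dB


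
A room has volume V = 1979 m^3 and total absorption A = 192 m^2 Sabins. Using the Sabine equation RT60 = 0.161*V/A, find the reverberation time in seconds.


RT60 = 0.161 * 1979 / 192 = 1.6595 s


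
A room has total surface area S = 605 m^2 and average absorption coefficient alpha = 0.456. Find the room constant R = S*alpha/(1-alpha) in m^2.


R = 605 * 0.456 / (1 - 0.456) = 507.13 m^2


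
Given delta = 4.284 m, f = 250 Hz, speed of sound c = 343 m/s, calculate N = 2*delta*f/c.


N = 2*delta*f/c = 2*delta/lambda, where lambda = c/f
lambda = 343 / 250 = 1.372 m
N = 2 * 4.284 / 1.372 = 6.2449


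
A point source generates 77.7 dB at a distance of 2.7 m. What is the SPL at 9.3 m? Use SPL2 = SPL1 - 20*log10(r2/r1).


r2/r1 = 9.3/2.7 = 3.44444
Correction = 20*log10(3.44444) = 10.7424 dB
SPL2 = 77.7 - 10.7424 = 66.958 dB


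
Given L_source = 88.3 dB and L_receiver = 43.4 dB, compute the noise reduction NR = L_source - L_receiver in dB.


NR = L_source - L_receiver (difference between source and receiving room levels)
NR = 88.3 - 43.4 = 44.9 dB


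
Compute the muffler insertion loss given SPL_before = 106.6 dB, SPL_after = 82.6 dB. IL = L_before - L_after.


Insertion loss = SPL without muffler - SPL with muffler
IL = 106.6 - 82.6 = 24 dB


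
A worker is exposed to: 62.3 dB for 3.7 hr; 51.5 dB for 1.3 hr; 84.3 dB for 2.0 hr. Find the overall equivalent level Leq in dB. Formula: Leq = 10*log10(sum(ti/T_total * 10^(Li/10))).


T_total = 3.7 + 1.3 + 2.0 = 7.0 hr
(3.7/7.0) * 10^(62.3/10) = 897643
(1.3/7.0) * 10^(51.5/10) = 26232.8
(2.0/7.0) * 10^(84.3/10) = 7.6901e+07
Sum = 897643 + 26232.8 + 7.6901e+07 = 7.78249e+07
Leq = 10*log10(7.78249e+07) = 78.911 dB


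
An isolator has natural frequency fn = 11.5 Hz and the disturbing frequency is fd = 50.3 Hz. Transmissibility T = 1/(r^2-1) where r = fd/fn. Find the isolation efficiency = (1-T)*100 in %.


r = 50.3 / 11.5 = 4.37391
r^2 - 1 = 4.37391^2 - 1 = 18.1311
T = 1/18.1311 = 0.0551539
Efficiency = (1 - 0.0551539)*100 = 94.485 %


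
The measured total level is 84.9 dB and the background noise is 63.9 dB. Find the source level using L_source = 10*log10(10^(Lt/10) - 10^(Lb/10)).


10^(84.9/10) = 3.0903e+08
10^(63.9/10) = 2.45471e+06
Difference = 3.0903e+08 - 2.45471e+06 = 3.06575e+08
L_source = 10*log10(3.06575e+08) = 84.865 dB


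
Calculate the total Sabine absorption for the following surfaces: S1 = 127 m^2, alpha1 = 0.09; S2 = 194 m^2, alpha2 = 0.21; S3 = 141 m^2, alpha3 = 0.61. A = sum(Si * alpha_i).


127 * 0.09 = 11.43
194 * 0.21 = 40.74
141 * 0.61 = 86.01
A_total = 11.43 + 40.74 + 86.01 = 138.18 m^2


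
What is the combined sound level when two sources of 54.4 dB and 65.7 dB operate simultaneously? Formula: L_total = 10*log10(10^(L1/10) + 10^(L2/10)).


10^(54.4/10) = 275423
10^(65.7/10) = 3.71535e+06
Sum = 275423 + 3.71535e+06 = 3.99077e+06
L_total = 10*log10(3.99077e+06) = 66.011 dB


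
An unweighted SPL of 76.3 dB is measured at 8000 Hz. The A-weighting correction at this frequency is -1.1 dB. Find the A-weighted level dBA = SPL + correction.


A-weighting table: 8000 Hz -> -1.1 dB correction
SPL_A = SPL + correction = 76.3 + (-1.1) = 75.2 dBA


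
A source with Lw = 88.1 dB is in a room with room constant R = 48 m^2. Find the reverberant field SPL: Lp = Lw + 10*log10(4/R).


4/R = 4/48 = 0.0833333
Lp = 88.1 + 10*log10(0.0833333) = 77.308 dB


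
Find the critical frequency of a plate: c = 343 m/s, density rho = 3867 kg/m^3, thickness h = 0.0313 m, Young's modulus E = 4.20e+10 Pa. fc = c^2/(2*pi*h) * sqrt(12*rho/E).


12*rho/E = 12*3867/4.20e+10 = 1.10486e-06
sqrt(12*rho/E) = sqrt(1.10486e-06) = 0.00105112
c^2/(2*pi*h) = 343^2/(2*pi*0.0313) = 598224
fc = 598224 * 0.00105112 = 628.81 Hz


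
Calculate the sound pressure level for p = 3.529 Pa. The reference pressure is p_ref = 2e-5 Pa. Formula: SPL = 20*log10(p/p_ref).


p / p_ref = 3.529 / 2e-5 = 176450
SPL = 20 * log10(176450) = 104.93 dB


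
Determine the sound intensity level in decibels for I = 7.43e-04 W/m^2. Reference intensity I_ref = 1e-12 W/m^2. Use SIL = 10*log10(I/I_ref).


I / I_ref = 7.43e-04 / 1e-12 = 7.43e+08
SIL = 10 * log10(7.43e+08) = 88.71 dB


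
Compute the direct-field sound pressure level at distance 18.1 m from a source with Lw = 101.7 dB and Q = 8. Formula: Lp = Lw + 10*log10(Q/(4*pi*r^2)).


4*pi*r^2 = 4*pi*18.1^2 = 4116.87 m^2
Q / (4*pi*r^2) = 8 / 4116.87 = 0.00194322
Lp = 101.7 + 10*log10(0.00194322) = 74.585 dB


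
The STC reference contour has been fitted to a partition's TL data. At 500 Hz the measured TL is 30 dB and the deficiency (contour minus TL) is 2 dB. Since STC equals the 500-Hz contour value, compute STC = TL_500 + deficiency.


By ASTM E413, STC = value of the fitted reference contour at 500 Hz.
Contour value at 500 Hz = TL_500 + deficiency = 30 + 2 = 32
STC = 32


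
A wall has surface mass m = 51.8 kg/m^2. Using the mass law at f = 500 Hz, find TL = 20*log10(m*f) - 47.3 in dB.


m * f = 51.8 * 500 = 25900
20*log10(25900) = 88.266 dB
TL = 88.266 - 47.3 = 40.966 dB


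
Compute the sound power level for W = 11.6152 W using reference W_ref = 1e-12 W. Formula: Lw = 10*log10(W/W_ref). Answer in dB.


W / W_ref = 11.6152 / 1e-12 = 1.16152e+13
Lw = 10 * log10(1.16152e+13) = 130.65 dB


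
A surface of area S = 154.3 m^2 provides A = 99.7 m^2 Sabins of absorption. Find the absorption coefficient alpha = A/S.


Absorption coefficient = absorbed power / incident power
alpha = A / S = 99.7 / 154.3 = 0.64614


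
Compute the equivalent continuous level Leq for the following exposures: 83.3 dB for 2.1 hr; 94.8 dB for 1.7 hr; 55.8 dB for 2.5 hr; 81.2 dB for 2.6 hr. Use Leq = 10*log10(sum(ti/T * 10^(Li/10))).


T_total = 2.1 + 1.7 + 2.5 + 2.6 = 8.9 hr
(2.1/8.9) * 10^(83.3/10) = 5.04463e+07
(1.7/8.9) * 10^(94.8/10) = 5.76845e+08
(2.5/8.9) * 10^(55.8/10) = 106795
(2.6/8.9) * 10^(81.2/10) = 3.85109e+07
Sum = 5.04463e+07 + 5.76845e+08 + 106795 + 3.85109e+07 = 6.65909e+08
Leq = 10*log10(6.65909e+08) = 88.234 dB
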